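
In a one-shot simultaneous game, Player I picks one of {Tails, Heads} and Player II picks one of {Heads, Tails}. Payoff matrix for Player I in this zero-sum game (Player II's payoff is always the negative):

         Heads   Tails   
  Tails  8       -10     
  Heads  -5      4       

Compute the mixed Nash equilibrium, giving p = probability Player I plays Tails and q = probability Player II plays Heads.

p = 1/3, q = 14/27

Set Player II's expected payoff from Heads equal to that from Tails:
  Player II's payoff to Heads: p·(-8) + (1−p)·5 = -13p + 5
  Player II's payoff to Tails: p·10 + (1−p)·(-4) = 14p - 4
  -13p + 5 = 14p - 4  ⇒  -27p = -9  ⇒  p = 1/3.
Player II's mix must leave Player I indifferent between Tails and Heads.
  Player I's expected payoff from Tails: q·8 + (1−q)·(-10) = 18q - 10
  Player I's expected payoff from Heads: q·(-5) + (1−q)·4 = -9q + 4
  18q - 10 = -9q + 4  ⇒  27q = 14  ⇒  q = 14/27.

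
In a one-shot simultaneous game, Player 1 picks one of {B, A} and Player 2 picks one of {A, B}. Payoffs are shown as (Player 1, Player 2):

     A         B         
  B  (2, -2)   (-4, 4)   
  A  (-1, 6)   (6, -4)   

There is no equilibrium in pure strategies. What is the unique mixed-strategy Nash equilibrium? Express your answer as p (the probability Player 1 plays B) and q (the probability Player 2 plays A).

Player 1's mix must leave Player 2 indifferent between A and B.
  Player 2's payoff to A: p·(-2) + (1−p)·6 = -8p + 6
  Player 2's payoff to B: p·4 + (1−p)·(-4) = 8p - 4
  -8p + 6 = 8p - 4  ⇒  -16p = -10  ⇒  p = 5/8.
In a mixed equilibrium Player 1 is indifferent between B and A; this condition fixes q.
  Player 1's payoff to B: q·2 + (1−q)·(-4) = 6q - 4
  Player 1's payoff to A: q·(-1) + (1−q)·6 = -7q + 6
  6q - 4 = -7q + 6  ⇒  13q = 10  ⇒  q = 10/13.

p = 5/8, q = 10/13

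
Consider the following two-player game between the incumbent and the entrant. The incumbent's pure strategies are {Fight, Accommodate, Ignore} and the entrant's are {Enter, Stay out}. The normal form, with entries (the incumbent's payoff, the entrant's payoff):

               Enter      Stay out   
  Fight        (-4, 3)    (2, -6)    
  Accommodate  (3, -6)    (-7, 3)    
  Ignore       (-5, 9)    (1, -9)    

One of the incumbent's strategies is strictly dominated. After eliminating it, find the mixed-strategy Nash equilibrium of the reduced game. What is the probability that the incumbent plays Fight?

p = 1/2

The incumbent's strategy Ignore is strictly dominated by Fight: -4 > -5 and 2 > 1. Eliminate Ignore.
For the entrant to be willing to mix, the entrant must be indifferent between Enter and Stay out, which pins down the incumbent's mix.
  the entrant's payoff to Enter: p·3 + (1−p)·(-6) = 9p - 6
  the entrant's payoff to Stay out: p·(-6) + (1−p)·3 = -9p + 3
  9p - 6 = -9p + 3  ⇒  18p = 9  ⇒  p = 1/2.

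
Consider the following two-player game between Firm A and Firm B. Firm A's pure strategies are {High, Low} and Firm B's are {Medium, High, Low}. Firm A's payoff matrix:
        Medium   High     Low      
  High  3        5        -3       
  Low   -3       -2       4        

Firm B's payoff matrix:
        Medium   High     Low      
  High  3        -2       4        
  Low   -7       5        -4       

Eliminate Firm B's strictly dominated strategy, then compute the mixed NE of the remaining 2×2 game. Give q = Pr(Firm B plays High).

Firm B's strategy Medium is strictly dominated by Low: 4 > 3 and -4 > -7. Eliminate Medium.
In a mixed equilibrium Firm A is indifferent between High and Low; this condition fixes q.
  Firm A's payoff to High: q·5 + (1−q)·(-3) = 8q - 3
  Firm A's payoff to Low: q·(-2) + (1−q)·4 = -6q + 4
  8q - 3 = -6q + 4  ⇒  14q = 7  ⇒  q = 1/2.

q = 1/2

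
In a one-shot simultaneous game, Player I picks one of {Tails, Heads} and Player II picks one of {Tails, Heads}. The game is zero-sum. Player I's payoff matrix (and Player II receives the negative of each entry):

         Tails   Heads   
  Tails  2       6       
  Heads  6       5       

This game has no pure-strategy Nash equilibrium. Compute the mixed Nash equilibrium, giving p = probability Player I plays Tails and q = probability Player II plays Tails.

p = 1/5, q = 1/5

Player II's indifference between Tails and Heads determines Player I's mixing probability p:
  Player II's payoff to Tails: p·(-2) + (1−p)·(-6) = 4p - 6
  Player II's payoff to Heads: p·(-6) + (1−p)·(-5) = -p - 5
  4p - 6 = -p - 5  ⇒  5p = 1  ⇒  p = 1/5.
In a mixed equilibrium Player I is indifferent between Tails and Heads; this condition fixes q.
  Player I's payoff to Tails: q·2 + (1−q)·6 = -4q + 6
  Player I's payoff to Heads: q·6 + (1−q)·5 = q + 5
  -4q + 6 = q + 5  ⇒  -5q = -1  ⇒  q = 1/5.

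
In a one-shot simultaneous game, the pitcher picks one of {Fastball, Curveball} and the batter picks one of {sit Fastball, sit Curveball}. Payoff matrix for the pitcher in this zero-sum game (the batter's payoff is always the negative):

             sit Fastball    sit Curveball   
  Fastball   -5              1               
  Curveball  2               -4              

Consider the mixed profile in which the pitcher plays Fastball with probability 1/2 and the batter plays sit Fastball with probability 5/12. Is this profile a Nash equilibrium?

Check the batter's indifference given the pitcher's mix p = 1/2:
  payoff from sit Fastball = 3/2; payoff from sit Curveball = 3/2 — equal.
Check the pitcher's indifference given the batter's mix q = 5/12:
  payoff from Fastball = -3/2; payoff from Curveball = -3/2 — equal.
Both players are indifferent, so neither can profitably deviate.

Yes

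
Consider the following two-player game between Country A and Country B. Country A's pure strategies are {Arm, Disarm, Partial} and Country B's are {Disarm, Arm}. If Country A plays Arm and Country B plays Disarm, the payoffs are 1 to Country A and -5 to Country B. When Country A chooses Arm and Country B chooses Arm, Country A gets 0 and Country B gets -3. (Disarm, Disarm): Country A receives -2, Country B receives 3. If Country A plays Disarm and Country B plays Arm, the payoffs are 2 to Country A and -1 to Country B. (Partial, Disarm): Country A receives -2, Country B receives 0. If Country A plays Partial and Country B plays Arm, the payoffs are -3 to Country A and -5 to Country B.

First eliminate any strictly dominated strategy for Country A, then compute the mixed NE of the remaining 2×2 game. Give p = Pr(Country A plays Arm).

Country A's strategy Partial is strictly dominated by Arm: 1 > -2 and 0 > -3. Eliminate Partial.
Country A's mix must leave Country B indifferent between Disarm and Arm.
  Country B's payoff from Disarm: p·(-5) + (1−p)·3 = -8p + 3
  Country B's payoff from Arm: p·(-3) + (1−p)·(-1) = -2p - 1
  -8p + 3 = -2p - 1  ⇒  -6p = -4  ⇒  p = 2/3.

p = 2/3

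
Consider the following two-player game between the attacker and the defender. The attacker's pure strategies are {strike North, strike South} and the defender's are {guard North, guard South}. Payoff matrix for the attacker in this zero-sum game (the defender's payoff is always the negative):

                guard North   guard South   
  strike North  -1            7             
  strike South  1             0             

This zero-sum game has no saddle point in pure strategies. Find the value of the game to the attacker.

v = 7/9

In a mixed equilibrium the attacker is indifferent between strike North and strike South; this condition fixes q.
  the attacker's payoff to strike North: q·(-1) + (1−q)·7 = -8q + 7
  the attacker's payoff to strike South: q·1 + (1−q)·0 = q
  -8q + 7 = q  ⇒  -9q = -7  ⇒  q = 7/9.
The value is the attacker's expected payoff against this mix (using strike North): (7/9)·(-1) + (2/9)·7 = 7/9.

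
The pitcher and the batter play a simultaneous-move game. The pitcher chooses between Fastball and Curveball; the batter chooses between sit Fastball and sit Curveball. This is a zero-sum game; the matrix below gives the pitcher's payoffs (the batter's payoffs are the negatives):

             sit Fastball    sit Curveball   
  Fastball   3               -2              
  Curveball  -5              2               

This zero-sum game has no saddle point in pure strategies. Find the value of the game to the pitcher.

The pitcher's indifference between Fastball and Curveball determines the batter's mixing probability q:
  the pitcher's payoff from Fastball: q·3 + (1−q)·(-2) = 5q - 2
  the pitcher's payoff from Curveball: q·(-5) + (1−q)·2 = -7q + 2
  5q - 2 = -7q + 2  ⇒  12q = 4  ⇒  q = 1/3.
The value is the pitcher's expected payoff against this mix (using Fastball): (1/3)·3 + (2/3)·(-2) = -1/3.

v = -1/3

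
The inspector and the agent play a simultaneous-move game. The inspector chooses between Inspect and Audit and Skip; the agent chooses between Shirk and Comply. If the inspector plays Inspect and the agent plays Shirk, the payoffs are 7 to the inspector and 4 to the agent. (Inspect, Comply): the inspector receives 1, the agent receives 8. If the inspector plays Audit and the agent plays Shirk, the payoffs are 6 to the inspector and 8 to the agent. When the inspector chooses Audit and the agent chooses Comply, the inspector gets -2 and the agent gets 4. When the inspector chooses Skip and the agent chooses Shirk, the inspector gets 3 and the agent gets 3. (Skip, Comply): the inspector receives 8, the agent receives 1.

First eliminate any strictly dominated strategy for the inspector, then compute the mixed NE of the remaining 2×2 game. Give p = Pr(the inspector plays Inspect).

p = 1/3

The inspector's strategy Audit is strictly dominated by Inspect: 7 > 6 and 1 > -2. Eliminate Audit.
In a mixed equilibrium the agent is indifferent between Shirk and Comply; this condition fixes p.
  the agent's payoff from Shirk: p·4 + (1−p)·3 = p + 3
  the agent's payoff from Comply: p·8 + (1−p)·1 = 7p + 1
  p + 3 = 7p + 1  ⇒  -6p = -2  ⇒  p = 1/3.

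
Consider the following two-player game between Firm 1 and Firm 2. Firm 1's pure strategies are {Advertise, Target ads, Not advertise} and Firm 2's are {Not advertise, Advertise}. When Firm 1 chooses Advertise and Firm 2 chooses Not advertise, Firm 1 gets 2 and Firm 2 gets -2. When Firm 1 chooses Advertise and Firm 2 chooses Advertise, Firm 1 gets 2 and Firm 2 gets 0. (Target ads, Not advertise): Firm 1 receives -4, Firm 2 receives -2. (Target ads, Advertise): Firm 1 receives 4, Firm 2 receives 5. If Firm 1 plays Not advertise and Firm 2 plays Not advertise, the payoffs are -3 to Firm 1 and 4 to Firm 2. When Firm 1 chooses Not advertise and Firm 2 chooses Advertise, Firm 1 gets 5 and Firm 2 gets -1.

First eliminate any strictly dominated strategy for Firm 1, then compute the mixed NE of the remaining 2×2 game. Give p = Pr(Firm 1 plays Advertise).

Firm 1's strategy Target ads is strictly dominated by Not advertise: -3 > -4 and 5 > 4. Eliminate Target ads.
In a mixed equilibrium Firm 2 is indifferent between Not advertise and Advertise; this condition fixes p.
  Firm 2's payoff to Not advertise: p·(-2) + (1−p)·4 = -6p + 4
  Firm 2's payoff to Advertise: p·0 + (1−p)·(-1) = p - 1
  -6p + 4 = p - 1  ⇒  -7p = -5  ⇒  p = 5/7.

p = 5/7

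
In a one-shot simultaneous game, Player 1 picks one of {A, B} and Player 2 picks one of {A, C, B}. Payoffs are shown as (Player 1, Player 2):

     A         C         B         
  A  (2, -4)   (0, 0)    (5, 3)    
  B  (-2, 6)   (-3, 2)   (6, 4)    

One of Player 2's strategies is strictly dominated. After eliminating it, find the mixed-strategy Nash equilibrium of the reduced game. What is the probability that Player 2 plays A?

q = 1/5

Player 2's strategy C is strictly dominated by B: 3 > 0 and 4 > 2. Eliminate C.
Set Player 1's expected payoff from A equal to that from B:
  Player 1's expected payoff from A: q·2 + (1−q)·5 = -3q + 5
  Player 1's expected payoff from B: q·(-2) + (1−q)·6 = -8q + 6
  -3q + 5 = -8q + 6  ⇒  5q = 1  ⇒  q = 1/5.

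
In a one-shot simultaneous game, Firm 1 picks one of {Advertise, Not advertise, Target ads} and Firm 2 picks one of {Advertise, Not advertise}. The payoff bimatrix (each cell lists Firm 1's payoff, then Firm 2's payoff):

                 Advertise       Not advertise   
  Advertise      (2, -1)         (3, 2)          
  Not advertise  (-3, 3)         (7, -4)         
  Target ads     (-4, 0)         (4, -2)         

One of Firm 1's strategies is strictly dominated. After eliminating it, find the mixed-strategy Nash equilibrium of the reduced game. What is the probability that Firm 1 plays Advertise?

Firm 1's strategy Target ads is strictly dominated by Not advertise: -3 > -4 and 7 > 4. Eliminate Target ads.
Firm 1's mix must leave Firm 2 indifferent between Advertise and Not advertise.
  Firm 2's payoff to Advertise: p·(-1) + (1−p)·3 = -4p + 3
  Firm 2's payoff to Not advertise: p·2 + (1−p)·(-4) = 6p - 4
  -4p + 3 = 6p - 4  ⇒  -10p = -7  ⇒  p = 7/10.

p = 7/10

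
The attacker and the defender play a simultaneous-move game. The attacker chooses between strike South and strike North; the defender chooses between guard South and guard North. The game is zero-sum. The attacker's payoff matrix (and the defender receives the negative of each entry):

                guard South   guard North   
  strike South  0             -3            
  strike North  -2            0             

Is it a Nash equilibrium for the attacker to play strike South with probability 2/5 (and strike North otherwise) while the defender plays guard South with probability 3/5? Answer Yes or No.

Check the defender's indifference given the attacker's mix p = 2/5:
  payoff from guard South = 6/5; payoff from guard North = 6/5 — equal.
Check the attacker's indifference given the defender's mix q = 3/5:
  payoff from strike South = -6/5; payoff from strike North = -6/5 — equal.
Both players are indifferent, so neither can profitably deviate.

Yes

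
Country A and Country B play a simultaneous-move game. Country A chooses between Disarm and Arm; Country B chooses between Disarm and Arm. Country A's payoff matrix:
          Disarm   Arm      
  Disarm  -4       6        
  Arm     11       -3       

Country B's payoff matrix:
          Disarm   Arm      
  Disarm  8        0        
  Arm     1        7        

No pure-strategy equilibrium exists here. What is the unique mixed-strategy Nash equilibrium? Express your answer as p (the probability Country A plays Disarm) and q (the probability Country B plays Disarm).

Set Country B's expected payoff from Disarm equal to that from Arm:
  Country B's payoff to Disarm: p·8 + (1−p)·1 = 7p + 1
  Country B's payoff to Arm: p·0 + (1−p)·7 = -7p + 7
  7p + 1 = -7p + 7  ⇒  14p = 6  ⇒  p = 3/7.
In a mixed equilibrium Country A is indifferent between Disarm and Arm; this condition fixes q.
  Country A's payoff to Disarm: q·(-4) + (1−q)·6 = -10q + 6
  Country A's payoff to Arm: q·11 + (1−q)·(-3) = 14q - 3
  -10q + 6 = 14q - 3  ⇒  -24q = -9  ⇒  q = 3/8.

p = 3/7, q = 3/8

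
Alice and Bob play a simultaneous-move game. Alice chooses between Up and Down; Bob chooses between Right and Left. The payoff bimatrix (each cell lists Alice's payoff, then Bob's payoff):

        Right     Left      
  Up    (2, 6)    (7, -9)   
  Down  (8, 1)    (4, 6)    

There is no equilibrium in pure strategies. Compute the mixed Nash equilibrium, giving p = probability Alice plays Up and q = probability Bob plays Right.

Bob's indifference between Right and Left determines Alice's mixing probability p:
  Bob's payoff to Right: p·6 + (1−p)·1 = 5p + 1
  Bob's payoff to Left: p·(-9) + (1−p)·6 = -15p + 6
  5p + 1 = -15p + 6  ⇒  20p = 5  ⇒  p = 1/4.
Bob's mix must leave Alice indifferent between Up and Down.
  Alice's payoff from Up: q·2 + (1−q)·7 = -5q + 7
  Alice's payoff from Down: q·8 + (1−q)·4 = 4q + 4
  -5q + 7 = 4q + 4  ⇒  -9q = -3  ⇒  q = 1/3.

p = 1/4, q = 1/3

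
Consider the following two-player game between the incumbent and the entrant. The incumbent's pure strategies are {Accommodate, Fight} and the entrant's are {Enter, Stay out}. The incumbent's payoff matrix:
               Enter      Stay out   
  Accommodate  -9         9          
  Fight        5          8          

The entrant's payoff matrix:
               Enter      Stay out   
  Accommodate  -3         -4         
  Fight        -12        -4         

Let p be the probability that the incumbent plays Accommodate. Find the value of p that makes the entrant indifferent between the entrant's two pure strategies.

For the entrant to be willing to mix, the entrant must be indifferent between Enter and Stay out, which pins down the incumbent's mix.
  the entrant's expected payoff from Enter: p·(-3) + (1−p)·(-12) = 9p - 12
  the entrant's expected payoff from Stay out: p·(-4) + (1−p)·(-4) = -4
  9p - 12 = -4  ⇒  9p = 8  ⇒  p = 8/9.

p = 8/9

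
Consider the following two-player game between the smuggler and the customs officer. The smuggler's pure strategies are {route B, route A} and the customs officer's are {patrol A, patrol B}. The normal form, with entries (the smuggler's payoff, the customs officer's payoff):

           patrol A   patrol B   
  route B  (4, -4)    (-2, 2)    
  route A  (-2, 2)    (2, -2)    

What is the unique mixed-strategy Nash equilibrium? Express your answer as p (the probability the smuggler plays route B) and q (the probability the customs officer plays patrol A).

p = 2/5, q = 2/5

The smuggler's mix must leave the customs officer indifferent between patrol A and patrol B.
  the customs officer's payoff to patrol A: p·(-4) + (1−p)·2 = -6p + 2
  the customs officer's payoff to patrol B: p·2 + (1−p)·(-2) = 4p - 2
  -6p + 2 = 4p - 2  ⇒  -10p = -4  ⇒  p = 2/5.
The customs officer's mix must leave the smuggler indifferent between route B and route A.
  the smuggler's payoff from route B: q·4 + (1−q)·(-2) = 6q - 2
  the smuggler's payoff from route A: q·(-2) + (1−q)·2 = -4q + 2
  6q - 2 = -4q + 2  ⇒  10q = 4  ⇒  q = 2/5.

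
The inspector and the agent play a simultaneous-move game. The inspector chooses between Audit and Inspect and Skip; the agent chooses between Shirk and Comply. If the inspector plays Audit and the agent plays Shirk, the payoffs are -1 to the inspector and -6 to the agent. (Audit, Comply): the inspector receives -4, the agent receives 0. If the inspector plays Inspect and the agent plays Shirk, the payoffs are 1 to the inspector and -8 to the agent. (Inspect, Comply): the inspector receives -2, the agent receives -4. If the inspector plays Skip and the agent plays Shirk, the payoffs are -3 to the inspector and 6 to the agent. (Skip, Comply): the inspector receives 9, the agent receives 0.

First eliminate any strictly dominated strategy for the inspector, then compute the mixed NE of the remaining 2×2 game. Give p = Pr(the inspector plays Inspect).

The inspector's strategy Audit is strictly dominated by Inspect: 1 > -1 and -2 > -4. Eliminate Audit.
The inspector's mix must leave the agent indifferent between Shirk and Comply.
  the agent's payoff to Shirk: p·(-8) + (1−p)·6 = -14p + 6
  the agent's payoff to Comply: p·(-4) + (1−p)·0 = -4p
  -14p + 6 = -4p  ⇒  -10p = -6  ⇒  p = 3/5.

p = 3/5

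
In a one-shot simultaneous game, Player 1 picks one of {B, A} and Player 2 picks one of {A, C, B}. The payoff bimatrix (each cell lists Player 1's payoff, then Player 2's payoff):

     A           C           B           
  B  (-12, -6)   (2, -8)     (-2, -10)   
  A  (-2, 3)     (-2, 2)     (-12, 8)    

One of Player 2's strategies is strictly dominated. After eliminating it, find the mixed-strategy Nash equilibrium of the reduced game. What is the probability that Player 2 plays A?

q = 1/2

Player 2's strategy C is strictly dominated by A: -6 > -8 and 3 > 2. Eliminate C.
For Player 1 to be willing to mix, Player 1 must be indifferent between B and A, which pins down Player 2's mix.
  Player 1's payoff to B: q·(-12) + (1−q)·(-2) = -10q - 2
  Player 1's payoff to A: q·(-2) + (1−q)·(-12) = 10q - 12
  -10q - 2 = 10q - 12  ⇒  -20q = -10  ⇒  q = 1/2.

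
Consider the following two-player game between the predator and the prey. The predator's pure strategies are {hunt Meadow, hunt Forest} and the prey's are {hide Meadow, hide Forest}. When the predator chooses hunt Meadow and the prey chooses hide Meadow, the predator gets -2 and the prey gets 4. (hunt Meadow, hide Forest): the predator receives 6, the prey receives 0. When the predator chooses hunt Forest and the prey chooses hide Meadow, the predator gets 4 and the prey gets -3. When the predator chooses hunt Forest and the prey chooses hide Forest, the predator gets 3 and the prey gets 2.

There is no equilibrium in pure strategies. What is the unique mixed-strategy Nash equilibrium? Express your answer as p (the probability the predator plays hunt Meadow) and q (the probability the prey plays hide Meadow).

p = 5/9, q = 1/3

For the prey to be willing to mix, the prey must be indifferent between hide Meadow and hide Forest, which pins down the predator's mix.
  the prey's expected payoff from hide Meadow: p·4 + (1−p)·(-3) = 7p - 3
  the prey's expected payoff from hide Forest: p·0 + (1−p)·2 = -2p + 2
  7p - 3 = -2p + 2  ⇒  9p = 5  ⇒  p = 5/9.
The prey's mix must leave the predator indifferent between hunt Meadow and hunt Forest.
  the predator's payoff from hunt Meadow: q·(-2) + (1−q)·6 = -8q + 6
  the predator's payoff from hunt Forest: q·4 + (1−q)·3 = q + 3
  -8q + 6 = q + 3  ⇒  -9q = -3  ⇒  q = 1/3.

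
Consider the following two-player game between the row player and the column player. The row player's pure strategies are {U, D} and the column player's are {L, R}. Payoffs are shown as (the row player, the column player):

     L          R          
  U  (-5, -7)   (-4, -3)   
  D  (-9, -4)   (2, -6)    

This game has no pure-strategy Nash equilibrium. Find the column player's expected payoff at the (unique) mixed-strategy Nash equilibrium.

-5

The row player's mix must leave the column player indifferent between L and R.
  the column player's expected payoff from L: p·(-7) + (1−p)·(-4) = -3p - 4
  the column player's expected payoff from R: p·(-3) + (1−p)·(-6) = 3p - 6
  -3p - 4 = 3p - 6  ⇒  -6p = -2  ⇒  p = 1/3.
At equilibrium the column player is indifferent across columns, so the column player's payoff equals the payoff from L: (1/3)·(-7) + (2/3)·(-4) = -5.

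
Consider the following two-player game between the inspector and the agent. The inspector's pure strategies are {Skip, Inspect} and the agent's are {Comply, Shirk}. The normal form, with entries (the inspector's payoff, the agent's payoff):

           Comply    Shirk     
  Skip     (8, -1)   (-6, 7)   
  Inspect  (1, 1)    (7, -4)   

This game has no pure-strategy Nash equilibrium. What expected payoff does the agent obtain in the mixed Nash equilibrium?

For the agent to be willing to mix, the agent must be indifferent between Comply and Shirk, which pins down the inspector's mix.
  the agent's payoff to Comply: p·(-1) + (1−p)·1 = -2p + 1
  the agent's payoff to Shirk: p·7 + (1−p)·(-4) = 11p - 4
  -2p + 1 = 11p - 4  ⇒  -13p = -5  ⇒  p = 5/13.
At equilibrium the agent is indifferent across columns, so the agent's payoff equals the payoff from Comply: (5/13)·(-1) + (8/13)·1 = 3/13.

3/13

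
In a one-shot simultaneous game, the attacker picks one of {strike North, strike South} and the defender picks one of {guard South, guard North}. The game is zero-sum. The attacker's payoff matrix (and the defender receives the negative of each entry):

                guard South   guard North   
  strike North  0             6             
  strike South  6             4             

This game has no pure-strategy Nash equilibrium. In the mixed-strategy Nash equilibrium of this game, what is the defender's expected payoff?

Set the defender's expected payoff from guard South equal to that from guard North:
  the defender's payoff from guard South: p·0 + (1−p)·(-6) = 6p - 6
  the defender's payoff from guard North: p·(-6) + (1−p)·(-4) = -2p - 4
  6p - 6 = -2p - 4  ⇒  8p = 2  ⇒  p = 1/4.
At equilibrium the defender is indifferent across columns, so the defender's payoff equals the payoff from guard South: (1/4)·0 + (3/4)·(-6) = -9/2.

-9/2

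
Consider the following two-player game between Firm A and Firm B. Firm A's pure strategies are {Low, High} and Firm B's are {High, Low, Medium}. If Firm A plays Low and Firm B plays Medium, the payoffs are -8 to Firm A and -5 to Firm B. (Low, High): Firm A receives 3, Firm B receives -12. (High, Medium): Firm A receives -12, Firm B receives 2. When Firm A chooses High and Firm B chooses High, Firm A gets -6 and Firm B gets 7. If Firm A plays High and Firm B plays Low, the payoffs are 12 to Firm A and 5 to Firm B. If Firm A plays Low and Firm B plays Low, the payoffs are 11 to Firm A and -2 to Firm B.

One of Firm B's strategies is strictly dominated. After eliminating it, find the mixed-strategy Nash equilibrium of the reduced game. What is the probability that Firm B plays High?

Firm B's strategy Medium is strictly dominated by Low: -2 > -5 and 5 > 2. Eliminate Medium.
Firm A's indifference between Low and High determines Firm B's mixing probability q:
  Firm A's payoff to Low: q·3 + (1−q)·11 = -8q + 11
  Firm A's payoff to High: q·(-6) + (1−q)·12 = -18q + 12
  -8q + 11 = -18q + 12  ⇒  10q = 1  ⇒  q = 1/10.

q = 1/10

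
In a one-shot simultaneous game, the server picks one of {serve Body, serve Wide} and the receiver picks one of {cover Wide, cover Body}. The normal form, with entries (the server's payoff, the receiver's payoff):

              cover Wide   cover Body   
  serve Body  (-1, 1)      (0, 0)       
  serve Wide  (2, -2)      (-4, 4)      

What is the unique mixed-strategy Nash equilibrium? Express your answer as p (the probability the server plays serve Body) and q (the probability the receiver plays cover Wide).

p = 6/7, q = 4/7

For the receiver to be willing to mix, the receiver must be indifferent between cover Wide and cover Body, which pins down the server's mix.
  the receiver's expected payoff from cover Wide: p·1 + (1−p)·(-2) = 3p - 2
  the receiver's expected payoff from cover Body: p·0 + (1−p)·4 = -4p + 4
  3p - 2 = -4p + 4  ⇒  7p = 6  ⇒  p = 6/7.
For the server to be willing to mix, the server must be indifferent between serve Body and serve Wide, which pins down the receiver's mix.
  the server's payoff to serve Body: q·(-1) + (1−q)·0 = -q
  the server's payoff to serve Wide: q·2 + (1−q)·(-4) = 6q - 4
  -q = 6q - 4  ⇒  -7q = -4  ⇒  q = 4/7.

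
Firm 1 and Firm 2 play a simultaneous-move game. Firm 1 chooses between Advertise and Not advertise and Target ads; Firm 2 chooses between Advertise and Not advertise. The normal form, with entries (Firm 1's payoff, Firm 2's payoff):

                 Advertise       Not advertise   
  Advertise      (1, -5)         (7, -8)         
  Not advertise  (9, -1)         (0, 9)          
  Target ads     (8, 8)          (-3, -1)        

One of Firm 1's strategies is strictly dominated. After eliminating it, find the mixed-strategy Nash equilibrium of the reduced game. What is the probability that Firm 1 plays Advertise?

p = 10/13

Firm 1's strategy Target ads is strictly dominated by Not advertise: 9 > 8 and 0 > -3. Eliminate Target ads.
Firm 1's mix must leave Firm 2 indifferent between Advertise and Not advertise.
  Firm 2's payoff from Advertise: p·(-5) + (1−p)·(-1) = -4p - 1
  Firm 2's payoff from Not advertise: p·(-8) + (1−p)·9 = -17p + 9
  -4p - 1 = -17p + 9  ⇒  13p = 10  ⇒  p = 10/13.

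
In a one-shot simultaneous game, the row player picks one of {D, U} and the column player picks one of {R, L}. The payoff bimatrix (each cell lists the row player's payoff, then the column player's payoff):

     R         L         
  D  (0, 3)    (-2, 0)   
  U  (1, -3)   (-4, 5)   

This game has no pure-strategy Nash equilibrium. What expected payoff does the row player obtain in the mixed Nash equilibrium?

In a mixed equilibrium the row player is indifferent between D and U; this condition fixes q.
  the row player's payoff to D: q·0 + (1−q)·(-2) = 2q - 2
  the row player's payoff to U: q·1 + (1−q)·(-4) = 5q - 4
  2q - 2 = 5q - 4  ⇒  -3q = -2  ⇒  q = 2/3.
At equilibrium the row player is indifferent across rows, so the row player's payoff equals the payoff from D: (2/3)·0 + (1/3)·(-2) = -2/3.

-2/3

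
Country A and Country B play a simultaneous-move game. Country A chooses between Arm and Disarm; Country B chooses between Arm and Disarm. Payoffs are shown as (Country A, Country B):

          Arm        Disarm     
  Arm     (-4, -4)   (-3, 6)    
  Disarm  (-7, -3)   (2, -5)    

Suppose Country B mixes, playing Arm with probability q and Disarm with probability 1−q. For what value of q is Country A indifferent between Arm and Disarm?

q = 5/8

Country B's mix must leave Country A indifferent between Arm and Disarm.
  Country A's payoff from Arm: q·(-4) + (1−q)·(-3) = -q - 3
  Country A's payoff from Disarm: q·(-7) + (1−q)·2 = -9q + 2
  -q - 3 = -9q + 2  ⇒  8q = 5  ⇒  q = 5/8.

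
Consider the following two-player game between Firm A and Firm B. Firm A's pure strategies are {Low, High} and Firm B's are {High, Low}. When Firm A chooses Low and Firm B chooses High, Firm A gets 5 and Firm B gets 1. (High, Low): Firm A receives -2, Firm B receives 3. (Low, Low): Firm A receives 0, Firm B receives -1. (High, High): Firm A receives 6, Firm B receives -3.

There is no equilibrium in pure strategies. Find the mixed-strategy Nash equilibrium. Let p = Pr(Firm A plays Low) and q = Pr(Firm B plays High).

p = 3/4, q = 2/3

Set Firm B's expected payoff from High equal to that from Low:
  Firm B's expected payoff from High: p·1 + (1−p)·(-3) = 4p - 3
  Firm B's expected payoff from Low: p·(-1) + (1−p)·3 = -4p + 3
  4p - 3 = -4p + 3  ⇒  8p = 6  ⇒  p = 3/4.
Firm B's mix must leave Firm A indifferent between Low and High.
  Firm A's expected payoff from Low: q·5 + (1−q)·0 = 5q
  Firm A's expected payoff from High: q·6 + (1−q)·(-2) = 8q - 2
  5q = 8q - 2  ⇒  -3q = -2  ⇒  q = 2/3.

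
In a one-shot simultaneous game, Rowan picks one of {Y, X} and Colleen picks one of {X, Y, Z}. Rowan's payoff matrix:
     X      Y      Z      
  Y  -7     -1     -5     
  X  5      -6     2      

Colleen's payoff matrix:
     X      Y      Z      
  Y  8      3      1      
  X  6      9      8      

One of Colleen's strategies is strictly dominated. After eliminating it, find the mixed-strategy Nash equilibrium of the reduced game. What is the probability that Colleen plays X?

Colleen's strategy Z is strictly dominated by Y: 3 > 1 and 9 > 8. Eliminate Z.
For Rowan to be willing to mix, Rowan must be indifferent between Y and X, which pins down Colleen's mix.
  Rowan's payoff from Y: q·(-7) + (1−q)·(-1) = -6q - 1
  Rowan's payoff from X: q·5 + (1−q)·(-6) = 11q - 6
  -6q - 1 = 11q - 6  ⇒  -17q = -5  ⇒  q = 5/17.

q = 5/17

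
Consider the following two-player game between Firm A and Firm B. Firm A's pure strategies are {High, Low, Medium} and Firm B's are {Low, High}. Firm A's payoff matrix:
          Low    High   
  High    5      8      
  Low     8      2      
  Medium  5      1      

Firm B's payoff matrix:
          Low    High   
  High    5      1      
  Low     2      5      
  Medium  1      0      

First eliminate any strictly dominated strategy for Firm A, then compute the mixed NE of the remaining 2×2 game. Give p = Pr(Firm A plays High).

Firm A's strategy Medium is strictly dominated by Low: 8 > 5 and 2 > 1. Eliminate Medium.
Firm B's indifference between Low and High determines Firm A's mixing probability p:
  Firm B's expected payoff from Low: p·5 + (1−p)·2 = 3p + 2
  Firm B's expected payoff from High: p·1 + (1−p)·5 = -4p + 5
  3p + 2 = -4p + 5  ⇒  7p = 3  ⇒  p = 3/7.

p = 3/7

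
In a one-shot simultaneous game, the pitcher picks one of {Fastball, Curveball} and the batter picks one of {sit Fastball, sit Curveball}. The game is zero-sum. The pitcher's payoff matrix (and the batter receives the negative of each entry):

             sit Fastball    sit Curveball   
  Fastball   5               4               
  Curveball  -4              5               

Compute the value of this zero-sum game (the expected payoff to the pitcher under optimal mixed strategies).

For the pitcher to be willing to mix, the pitcher must be indifferent between Fastball and Curveball, which pins down the batter's mix.
  the pitcher's payoff from Fastball: q·5 + (1−q)·4 = q + 4
  the pitcher's payoff from Curveball: q·(-4) + (1−q)·5 = -9q + 5
  q + 4 = -9q + 5  ⇒  10q = 1  ⇒  q = 1/10.
The value is the pitcher's expected payoff against this mix (using Fastball): (1/10)·5 + (9/10)·4 = 41/10.

v = 41/10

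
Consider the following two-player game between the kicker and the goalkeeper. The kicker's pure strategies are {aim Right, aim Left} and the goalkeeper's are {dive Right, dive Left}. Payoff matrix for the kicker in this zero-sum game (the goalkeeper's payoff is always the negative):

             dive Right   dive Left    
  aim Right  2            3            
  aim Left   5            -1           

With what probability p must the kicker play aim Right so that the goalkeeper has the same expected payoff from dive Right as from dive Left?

p = 6/7

In a mixed equilibrium the goalkeeper is indifferent between dive Right and dive Left; this condition fixes p.
  the goalkeeper's payoff from dive Right: p·(-2) + (1−p)·(-5) = 3p - 5
  the goalkeeper's payoff from dive Left: p·(-3) + (1−p)·1 = -4p + 1
  3p - 5 = -4p + 1  ⇒  7p = 6  ⇒  p = 6/7.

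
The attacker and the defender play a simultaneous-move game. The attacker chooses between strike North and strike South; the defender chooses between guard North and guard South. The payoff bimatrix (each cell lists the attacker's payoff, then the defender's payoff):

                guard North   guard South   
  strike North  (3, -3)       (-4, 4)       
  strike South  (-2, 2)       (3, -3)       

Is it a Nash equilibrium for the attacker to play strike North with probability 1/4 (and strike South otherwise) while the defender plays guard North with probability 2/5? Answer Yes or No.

Given the attacker's mix p = 1/4, the defender's payoff from guard North is 3/4 but from guard South is -5/4. The defender strictly prefers guard North, so the defender would not mix.
So the proposed profile is not a Nash equilibrium.

No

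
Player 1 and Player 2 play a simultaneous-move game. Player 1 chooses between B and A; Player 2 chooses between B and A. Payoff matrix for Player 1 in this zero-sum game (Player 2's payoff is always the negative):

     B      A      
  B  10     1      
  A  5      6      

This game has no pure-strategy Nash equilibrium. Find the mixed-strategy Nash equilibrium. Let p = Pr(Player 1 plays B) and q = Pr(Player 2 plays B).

p = 1/10, q = 1/2

Player 2's indifference between B and A determines Player 1's mixing probability p:
  Player 2's payoff to B: p·(-10) + (1−p)·(-5) = -5p - 5
  Player 2's payoff to A: p·(-1) + (1−p)·(-6) = 5p - 6
  -5p - 5 = 5p - 6  ⇒  -10p = -1  ⇒  p = 1/10.
In a mixed equilibrium Player 1 is indifferent between B and A; this condition fixes q.
  Player 1's payoff to B: q·10 + (1−q)·1 = 9q + 1
  Player 1's payoff to A: q·5 + (1−q)·6 = -q + 6
  9q + 1 = -q + 6  ⇒  10q = 5  ⇒  q = 1/2.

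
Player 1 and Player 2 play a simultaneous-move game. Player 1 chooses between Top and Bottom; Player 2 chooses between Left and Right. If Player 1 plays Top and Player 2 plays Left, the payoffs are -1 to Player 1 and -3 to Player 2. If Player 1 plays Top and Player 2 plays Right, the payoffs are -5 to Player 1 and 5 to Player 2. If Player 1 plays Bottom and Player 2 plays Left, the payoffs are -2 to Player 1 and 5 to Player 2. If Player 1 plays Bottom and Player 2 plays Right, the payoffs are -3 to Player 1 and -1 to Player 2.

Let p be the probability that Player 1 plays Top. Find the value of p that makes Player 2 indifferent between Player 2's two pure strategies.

Player 1's mix must leave Player 2 indifferent between Left and Right.
  Player 2's payoff from Left: p·(-3) + (1−p)·5 = -8p + 5
  Player 2's payoff from Right: p·5 + (1−p)·(-1) = 6p - 1
  -8p + 5 = 6p - 1  ⇒  -14p = -6  ⇒  p = 3/7.

p = 3/7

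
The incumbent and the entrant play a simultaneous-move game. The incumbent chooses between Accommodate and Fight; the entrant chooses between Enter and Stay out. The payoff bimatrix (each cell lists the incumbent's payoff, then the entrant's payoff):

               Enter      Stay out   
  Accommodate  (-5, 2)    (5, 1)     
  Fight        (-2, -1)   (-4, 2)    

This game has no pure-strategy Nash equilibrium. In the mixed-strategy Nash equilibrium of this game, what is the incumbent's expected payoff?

-5/2

In a mixed equilibrium the incumbent is indifferent between Accommodate and Fight; this condition fixes q.
  the incumbent's payoff to Accommodate: q·(-5) + (1−q)·5 = -10q + 5
  the incumbent's payoff to Fight: q·(-2) + (1−q)·(-4) = 2q - 4
  -10q + 5 = 2q - 4  ⇒  -12q = -9  ⇒  q = 3/4.
At equilibrium the incumbent is indifferent across rows, so the incumbent's payoff equals the payoff from Accommodate: (3/4)·(-5) + (1/4)·5 = -5/2.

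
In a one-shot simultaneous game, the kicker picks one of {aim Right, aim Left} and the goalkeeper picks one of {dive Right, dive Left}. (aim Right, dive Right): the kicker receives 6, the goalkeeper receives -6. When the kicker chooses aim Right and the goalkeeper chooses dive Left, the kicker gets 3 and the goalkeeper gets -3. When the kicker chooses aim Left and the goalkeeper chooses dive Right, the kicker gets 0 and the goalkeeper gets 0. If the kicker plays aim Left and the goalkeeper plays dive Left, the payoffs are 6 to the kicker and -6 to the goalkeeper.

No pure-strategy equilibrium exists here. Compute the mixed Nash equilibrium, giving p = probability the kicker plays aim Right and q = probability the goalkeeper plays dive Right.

In a mixed equilibrium the goalkeeper is indifferent between dive Right and dive Left; this condition fixes p.
  the goalkeeper's payoff from dive Right: p·(-6) + (1−p)·0 = -6p
  the goalkeeper's payoff from dive Left: p·(-3) + (1−p)·(-6) = 3p - 6
  -6p = 3p - 6  ⇒  -9p = -6  ⇒  p = 2/3.
For the kicker to be willing to mix, the kicker must be indifferent between aim Right and aim Left, which pins down the goalkeeper's mix.
  the kicker's payoff from aim Right: q·6 + (1−q)·3 = 3q + 3
  the kicker's payoff from aim Left: q·0 + (1−q)·6 = -6q + 6
  3q + 3 = -6q + 6  ⇒  9q = 3  ⇒  q = 1/3.

p = 2/3, q = 1/3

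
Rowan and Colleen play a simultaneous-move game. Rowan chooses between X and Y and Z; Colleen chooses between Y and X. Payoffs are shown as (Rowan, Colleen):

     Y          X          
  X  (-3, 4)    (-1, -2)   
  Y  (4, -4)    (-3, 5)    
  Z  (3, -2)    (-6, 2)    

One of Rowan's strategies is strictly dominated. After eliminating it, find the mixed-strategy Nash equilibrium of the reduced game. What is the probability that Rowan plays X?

Rowan's strategy Z is strictly dominated by Y: 4 > 3 and -3 > -6. Eliminate Z.
Set Colleen's expected payoff from Y equal to that from X:
  Colleen's payoff to Y: p·4 + (1−p)·(-4) = 8p - 4
  Colleen's payoff to X: p·(-2) + (1−p)·5 = -7p + 5
  8p - 4 = -7p + 5  ⇒  15p = 9  ⇒  p = 3/5.

p = 3/5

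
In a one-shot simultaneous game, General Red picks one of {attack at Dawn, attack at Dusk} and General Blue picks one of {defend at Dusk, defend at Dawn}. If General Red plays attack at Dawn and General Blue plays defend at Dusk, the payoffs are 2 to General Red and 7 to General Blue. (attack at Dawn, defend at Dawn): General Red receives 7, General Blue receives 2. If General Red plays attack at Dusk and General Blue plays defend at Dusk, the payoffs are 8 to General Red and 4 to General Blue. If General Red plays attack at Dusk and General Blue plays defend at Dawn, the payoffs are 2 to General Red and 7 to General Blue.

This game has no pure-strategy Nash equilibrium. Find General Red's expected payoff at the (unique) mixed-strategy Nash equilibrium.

52/11

General Blue's mix must leave General Red indifferent between attack at Dawn and attack at Dusk.
  General Red's expected payoff from attack at Dawn: q·2 + (1−q)·7 = -5q + 7
  General Red's expected payoff from attack at Dusk: q·8 + (1−q)·2 = 6q + 2
  -5q + 7 = 6q + 2  ⇒  -11q = -5  ⇒  q = 5/11.
At equilibrium General Red is indifferent across rows, so General Red's payoff equals the payoff from attack at Dawn: (5/11)·2 + (6/11)·7 = 52/11.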